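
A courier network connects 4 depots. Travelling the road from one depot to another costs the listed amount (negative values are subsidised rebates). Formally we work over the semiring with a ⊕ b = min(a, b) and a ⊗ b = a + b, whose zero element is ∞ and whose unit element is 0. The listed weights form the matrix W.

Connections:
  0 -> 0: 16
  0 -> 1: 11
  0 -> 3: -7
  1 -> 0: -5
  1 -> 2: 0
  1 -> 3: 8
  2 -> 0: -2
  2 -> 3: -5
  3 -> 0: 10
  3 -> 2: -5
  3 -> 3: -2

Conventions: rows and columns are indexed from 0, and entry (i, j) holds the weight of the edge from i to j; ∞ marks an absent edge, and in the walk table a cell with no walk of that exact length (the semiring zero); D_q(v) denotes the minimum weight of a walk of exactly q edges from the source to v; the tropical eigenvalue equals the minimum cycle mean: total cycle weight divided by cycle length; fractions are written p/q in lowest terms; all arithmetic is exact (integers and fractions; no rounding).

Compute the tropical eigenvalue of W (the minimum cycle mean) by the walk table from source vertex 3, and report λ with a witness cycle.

q=0: [∞, ∞, ∞, 0]
q=1: [10, ∞, -5, -2]
q=2: [-7, 21, -7, -10]
q=3: [-9, 4, -15, -14]
q=4: [-17, 2, -19, -20]
Optimal cycle mean attained by: cycle 2->3->2, total (-5) + (-5), length 2.
Answer: λ = -5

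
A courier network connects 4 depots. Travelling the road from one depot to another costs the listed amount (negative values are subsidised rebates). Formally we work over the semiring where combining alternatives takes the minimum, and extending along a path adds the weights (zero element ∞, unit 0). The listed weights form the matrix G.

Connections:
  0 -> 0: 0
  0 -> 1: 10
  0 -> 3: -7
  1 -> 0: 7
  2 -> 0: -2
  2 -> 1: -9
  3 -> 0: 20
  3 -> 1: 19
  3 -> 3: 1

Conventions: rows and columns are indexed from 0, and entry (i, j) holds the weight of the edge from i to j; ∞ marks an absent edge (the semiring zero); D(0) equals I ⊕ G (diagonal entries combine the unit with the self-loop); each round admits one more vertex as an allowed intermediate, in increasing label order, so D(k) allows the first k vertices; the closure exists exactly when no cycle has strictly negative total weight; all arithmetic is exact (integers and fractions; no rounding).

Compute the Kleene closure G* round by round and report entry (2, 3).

D(0):
  [0, 10, ∞, -7]
  [7, 0, ∞, ∞]
  [-2, -9, 0, ∞]
  [20, 19, ∞, 0]
D(1):
  [0, 10, ∞, -7]
  [7, 0, ∞, 0]
  [-2, -9, 0, -9]
  [20, 19, ∞, 0]
D(2):
  [0, 10, ∞, -7]
  [7, 0, ∞, 0]
  [-2, -9, 0, -9]
  [20, 19, ∞, 0]
D(3):
  [0, 10, ∞, -7]
  [7, 0, ∞, 0]
  [-2, -9, 0, -9]
  [20, 19, ∞, 0]
D(4):
  [0, 10, ∞, -7]
  [7, 0, ∞, 0]
  [-2, -9, 0, -9]
  [20, 19, ∞, 0]
Answer: G*[2][3] = -9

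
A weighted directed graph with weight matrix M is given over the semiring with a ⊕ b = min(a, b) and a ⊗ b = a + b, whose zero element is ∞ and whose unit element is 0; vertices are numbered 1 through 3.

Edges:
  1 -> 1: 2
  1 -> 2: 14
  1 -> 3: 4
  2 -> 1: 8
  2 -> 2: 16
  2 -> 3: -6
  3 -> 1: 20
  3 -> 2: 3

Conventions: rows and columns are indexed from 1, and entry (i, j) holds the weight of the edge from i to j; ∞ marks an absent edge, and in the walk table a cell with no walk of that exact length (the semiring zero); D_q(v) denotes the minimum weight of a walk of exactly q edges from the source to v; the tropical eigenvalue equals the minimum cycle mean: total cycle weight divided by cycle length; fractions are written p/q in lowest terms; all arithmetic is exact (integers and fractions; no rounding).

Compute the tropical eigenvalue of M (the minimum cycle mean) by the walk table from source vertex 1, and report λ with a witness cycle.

q=0: [0, ∞, ∞]
q=1: [2, 14, 4]
q=2: [4, 7, 6]
q=3: [6, 9, 1]
Optimal cycle mean attained by: cycle 2->3->2, total (-6) + 3, length 2.
Answer: λ = -3/2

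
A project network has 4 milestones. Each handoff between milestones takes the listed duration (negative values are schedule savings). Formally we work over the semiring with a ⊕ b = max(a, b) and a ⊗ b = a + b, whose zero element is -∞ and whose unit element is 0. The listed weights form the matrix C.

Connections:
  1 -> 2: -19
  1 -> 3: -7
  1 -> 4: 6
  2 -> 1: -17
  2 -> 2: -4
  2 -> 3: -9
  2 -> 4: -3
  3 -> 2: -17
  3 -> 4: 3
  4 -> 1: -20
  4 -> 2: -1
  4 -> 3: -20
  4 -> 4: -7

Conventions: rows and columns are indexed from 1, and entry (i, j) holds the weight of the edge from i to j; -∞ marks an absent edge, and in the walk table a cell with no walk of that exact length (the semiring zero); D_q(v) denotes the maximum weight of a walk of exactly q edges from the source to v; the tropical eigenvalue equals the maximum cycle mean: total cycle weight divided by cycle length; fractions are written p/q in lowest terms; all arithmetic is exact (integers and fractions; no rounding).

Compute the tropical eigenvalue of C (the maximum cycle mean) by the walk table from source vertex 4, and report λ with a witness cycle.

q=0: [-∞, -∞, -∞, 0]
q=1: [-20, -1, -20, -7]
q=2: [-18, -5, -10, -4]
q=3: [-22, -5, -14, -7]
q=4: [-22, -8, -14, -8]
Optimal cycle mean attained by: cycle 2->4->2, total (-3) + (-1), length 2.
Answer: λ = -2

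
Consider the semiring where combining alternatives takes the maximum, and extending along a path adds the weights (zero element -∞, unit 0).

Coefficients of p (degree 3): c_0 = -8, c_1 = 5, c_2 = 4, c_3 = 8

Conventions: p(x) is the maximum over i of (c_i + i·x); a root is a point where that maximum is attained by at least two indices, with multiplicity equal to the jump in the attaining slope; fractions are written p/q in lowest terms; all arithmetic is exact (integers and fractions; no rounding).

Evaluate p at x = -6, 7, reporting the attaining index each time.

p(-6) = max(-8+0·(-6)=-8, 5+1·(-6)=-1, 4+2·(-6)=-8, 8+3·(-6)=-10) = -1 (attained by i=1)
p(7) = max(-8+0·7=-8, 5+1·7=12, 4+2·7=18, 8+3·7=29) = 29 (attained by i=3)
Answer: p(-6) = -1; p(7) = 29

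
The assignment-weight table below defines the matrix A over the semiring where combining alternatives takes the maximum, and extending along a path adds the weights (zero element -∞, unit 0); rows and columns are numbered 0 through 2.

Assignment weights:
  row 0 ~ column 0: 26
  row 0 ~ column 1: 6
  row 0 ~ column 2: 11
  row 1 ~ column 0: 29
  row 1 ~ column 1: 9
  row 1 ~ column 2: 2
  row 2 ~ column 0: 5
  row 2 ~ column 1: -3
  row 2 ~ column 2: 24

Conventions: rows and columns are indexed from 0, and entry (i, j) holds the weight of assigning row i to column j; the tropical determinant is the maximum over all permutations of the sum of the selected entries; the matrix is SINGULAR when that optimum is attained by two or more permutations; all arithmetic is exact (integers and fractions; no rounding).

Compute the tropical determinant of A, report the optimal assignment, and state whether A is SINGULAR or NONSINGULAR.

σ = (0, 1, 2): 26 + 9 + 24 = 59
σ = (0, 2, 1): 26 + 2 + (-3) = 25
σ = (1, 0, 2): 6 + 29 + 24 = 59
σ = (1, 2, 0): 6 + 2 + 5 = 13
σ = (2, 0, 1): 11 + 29 + (-3) = 37
σ = (2, 1, 0): 11 + 9 + 5 = 25
Optimal value attained by: σ = (0, 1, 2).
Answer: det⊕(A) = 59; verdict: SINGULAR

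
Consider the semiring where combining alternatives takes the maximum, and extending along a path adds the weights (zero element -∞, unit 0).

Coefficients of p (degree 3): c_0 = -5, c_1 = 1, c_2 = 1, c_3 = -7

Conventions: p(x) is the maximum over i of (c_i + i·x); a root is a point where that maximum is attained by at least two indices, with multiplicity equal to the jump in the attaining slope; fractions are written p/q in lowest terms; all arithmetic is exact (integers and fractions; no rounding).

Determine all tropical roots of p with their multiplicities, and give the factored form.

hull edge (i=0, c=-5) to (i=1, c=1): slope 6, span 1
hull edge (i=1, c=1) to (i=2, c=1): slope 0, span 1
hull edge (i=2, c=1) to (i=3, c=-7): slope -8, span 1
Factored form: p(x) = -7 ⊗ (x ⊕ (-6)) ⊗ (x ⊕ 0) ⊗ (x ⊕ 8)
Answer: roots = -6 (mult 1), 0 (mult 1), 8 (mult 1)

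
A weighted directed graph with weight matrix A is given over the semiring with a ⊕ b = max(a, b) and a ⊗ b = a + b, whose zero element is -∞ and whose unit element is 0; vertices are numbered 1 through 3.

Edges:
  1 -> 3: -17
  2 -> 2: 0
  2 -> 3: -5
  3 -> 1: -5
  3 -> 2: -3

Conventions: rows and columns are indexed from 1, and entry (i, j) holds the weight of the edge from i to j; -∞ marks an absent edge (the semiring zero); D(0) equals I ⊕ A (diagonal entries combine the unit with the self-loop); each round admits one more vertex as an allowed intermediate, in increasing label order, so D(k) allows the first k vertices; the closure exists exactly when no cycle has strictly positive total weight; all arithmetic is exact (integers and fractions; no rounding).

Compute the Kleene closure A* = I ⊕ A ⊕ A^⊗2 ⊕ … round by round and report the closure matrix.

D(0):
  [0, -∞, -17]
  [-∞, 0, -5]
  [-5, -3, 0]
D(1):
  [0, -∞, -17]
  [-∞, 0, -5]
  [-5, -3, 0]
D(2):
  [0, -∞, -17]
  [-∞, 0, -5]
  [-5, -3, 0]
D(3):
  [0, -20, -17]
  [-10, 0, -5]
  [-5, -3, 0]
Answer: A* = [[0, -20, -17], [-10, 0, -5], [-5, -3, 0]]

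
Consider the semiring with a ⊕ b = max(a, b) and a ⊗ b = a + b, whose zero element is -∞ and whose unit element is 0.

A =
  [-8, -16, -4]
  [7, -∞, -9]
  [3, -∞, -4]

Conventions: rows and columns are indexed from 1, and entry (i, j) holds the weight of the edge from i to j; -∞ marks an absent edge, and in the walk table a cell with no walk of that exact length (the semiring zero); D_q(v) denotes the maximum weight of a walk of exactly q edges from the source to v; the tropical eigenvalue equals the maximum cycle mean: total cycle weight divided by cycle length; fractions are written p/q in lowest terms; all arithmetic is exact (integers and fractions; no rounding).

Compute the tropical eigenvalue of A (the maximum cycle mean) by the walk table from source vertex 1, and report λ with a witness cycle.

q=0: [0, -∞, -∞]
q=1: [-8, -16, -4]
q=2: [-1, -24, -8]
q=3: [-5, -17, -5]
Optimal cycle mean attained by: cycle 1->3->1, total (-4) + 3, length 2.
Answer: λ = -1/2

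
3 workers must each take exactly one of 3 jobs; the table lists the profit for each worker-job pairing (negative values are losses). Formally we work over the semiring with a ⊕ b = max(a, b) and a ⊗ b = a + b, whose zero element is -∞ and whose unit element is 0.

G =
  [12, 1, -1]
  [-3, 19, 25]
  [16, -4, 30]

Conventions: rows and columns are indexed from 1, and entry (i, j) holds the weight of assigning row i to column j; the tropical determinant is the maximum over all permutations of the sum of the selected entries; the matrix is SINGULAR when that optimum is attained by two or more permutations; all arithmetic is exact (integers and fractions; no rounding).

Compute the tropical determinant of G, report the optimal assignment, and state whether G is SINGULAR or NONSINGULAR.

σ = (1, 2, 3): 12 + 19 + 30 = 61
σ = (1, 3, 2): 12 + 25 + (-4) = 33
σ = (2, 1, 3): 1 + (-3) + 30 = 28
σ = (2, 3, 1): 1 + 25 + 16 = 42
σ = (3, 1, 2): (-1) + (-3) + (-4) = -8
σ = (3, 2, 1): (-1) + 19 + 16 = 34
Optimal value attained by: σ = (1, 2, 3).
Answer: det⊕(G) = 61; verdict: NONSINGULAR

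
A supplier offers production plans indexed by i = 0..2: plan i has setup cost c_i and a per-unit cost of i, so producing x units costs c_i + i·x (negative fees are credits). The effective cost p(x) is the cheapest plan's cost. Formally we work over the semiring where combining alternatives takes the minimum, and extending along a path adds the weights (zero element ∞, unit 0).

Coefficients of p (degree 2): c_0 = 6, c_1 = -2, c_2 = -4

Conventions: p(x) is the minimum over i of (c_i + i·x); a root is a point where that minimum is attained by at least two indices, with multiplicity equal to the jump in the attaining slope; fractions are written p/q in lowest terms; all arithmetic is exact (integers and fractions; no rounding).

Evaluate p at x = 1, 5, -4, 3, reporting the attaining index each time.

p(1) = min(6+0·1=6, -2+1·1=-1, -4+2·1=-2) = -2 (attained by i=2)
p(5) = min(6+0·5=6, -2+1·5=3, -4+2·5=6) = 3 (attained by i=1)
p(-4) = min(6+0·(-4)=6, -2+1·(-4)=-6, -4+2·(-4)=-12) = -12 (attained by i=2)
p(3) = min(6+0·3=6, -2+1·3=1, -4+2·3=2) = 1 (attained by i=1)
Answer: p(1) = -2; p(5) = 3; p(-4) = -12; p(3) = 1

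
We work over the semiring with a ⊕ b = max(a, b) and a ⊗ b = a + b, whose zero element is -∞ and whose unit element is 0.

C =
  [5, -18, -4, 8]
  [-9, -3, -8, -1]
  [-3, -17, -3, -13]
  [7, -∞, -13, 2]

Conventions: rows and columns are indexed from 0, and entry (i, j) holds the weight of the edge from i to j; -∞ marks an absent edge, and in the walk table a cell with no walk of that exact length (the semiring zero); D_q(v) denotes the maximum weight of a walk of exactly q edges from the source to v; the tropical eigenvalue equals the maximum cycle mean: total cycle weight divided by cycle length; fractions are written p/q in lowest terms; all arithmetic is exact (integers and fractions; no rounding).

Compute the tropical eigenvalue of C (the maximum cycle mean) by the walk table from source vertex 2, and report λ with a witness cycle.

q=0: [-∞, -∞, 0, -∞]
q=1: [-3, -17, -3, -13]
q=2: [2, -20, -6, 5]
q=3: [12, -16, -2, 10]
q=4: [17, -6, 8, 20]
Optimal cycle mean attained by: cycle 0->3->0, total 8 + 7, length 2.
Answer: λ = 15/2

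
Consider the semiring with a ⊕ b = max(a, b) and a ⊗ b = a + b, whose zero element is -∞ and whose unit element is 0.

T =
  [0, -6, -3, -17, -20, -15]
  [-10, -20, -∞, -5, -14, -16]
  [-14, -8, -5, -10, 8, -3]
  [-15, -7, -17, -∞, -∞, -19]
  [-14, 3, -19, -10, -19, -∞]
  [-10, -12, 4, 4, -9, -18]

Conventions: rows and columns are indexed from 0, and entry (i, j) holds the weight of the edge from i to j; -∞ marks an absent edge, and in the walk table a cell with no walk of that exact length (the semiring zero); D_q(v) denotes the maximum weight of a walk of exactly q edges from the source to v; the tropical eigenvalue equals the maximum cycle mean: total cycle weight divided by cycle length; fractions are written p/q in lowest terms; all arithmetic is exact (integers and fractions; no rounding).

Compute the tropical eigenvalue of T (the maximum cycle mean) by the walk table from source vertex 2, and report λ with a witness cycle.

q=0: [-∞, -∞, 0, -∞, -∞, -∞]
q=1: [-14, -8, -5, -10, 8, -3]
q=2: [-6, 11, 1, 1, 3, -8]
q=3: [1, 6, -4, 6, 9, -2]
q=4: [1, 12, 2, 2, 4, -7]
q=5: [2, 7, -2, 7, 10, -1]
q=6: [2, 13, 3, 3, 6, -5]
Optimal cycle mean attained by: cycle 2->5->2, total (-3) + 4, length 2.
Answer: λ = 1/2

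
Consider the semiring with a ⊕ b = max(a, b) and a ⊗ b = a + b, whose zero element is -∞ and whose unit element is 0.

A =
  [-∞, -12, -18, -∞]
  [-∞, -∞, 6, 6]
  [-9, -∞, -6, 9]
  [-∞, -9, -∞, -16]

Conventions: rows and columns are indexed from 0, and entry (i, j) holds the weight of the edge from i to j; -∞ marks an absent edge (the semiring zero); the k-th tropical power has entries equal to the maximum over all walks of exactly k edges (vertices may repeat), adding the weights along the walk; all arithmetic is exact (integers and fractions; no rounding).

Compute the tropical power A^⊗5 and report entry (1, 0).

A^⊗2:
  [-27, -∞, -6, -6]
  [-3, -3, 0, 15]
  [-15, 0, -12, 3]
  [-∞, -25, -3, -3]
A^⊗3:
  [-15, -15, -12, 3]
  [-9, 6, 3, 9]
  [-21, -6, 6, 6]
  [-12, -12, -9, 6]
A^⊗4:
  [-21, -6, -9, -3]
  [-6, 0, 12, 12]
  [-3, -3, 0, 15]
  [-18, -3, -6, 0]
A^⊗5:
  [-18, -12, 0, 0]
  [3, 3, 6, 21]
  [-9, 6, 3, 9]
  [-15, -9, 3, 3]
Key observation: the optimum is the walk 1->2->3->1->2->0, with weight 6 + 9 + (-9) + 6 + (-9) = 3.
Optimal value attained by: walk 1->2->3->1->2->0.
Answer: (A^⊗5)[1][0] = 3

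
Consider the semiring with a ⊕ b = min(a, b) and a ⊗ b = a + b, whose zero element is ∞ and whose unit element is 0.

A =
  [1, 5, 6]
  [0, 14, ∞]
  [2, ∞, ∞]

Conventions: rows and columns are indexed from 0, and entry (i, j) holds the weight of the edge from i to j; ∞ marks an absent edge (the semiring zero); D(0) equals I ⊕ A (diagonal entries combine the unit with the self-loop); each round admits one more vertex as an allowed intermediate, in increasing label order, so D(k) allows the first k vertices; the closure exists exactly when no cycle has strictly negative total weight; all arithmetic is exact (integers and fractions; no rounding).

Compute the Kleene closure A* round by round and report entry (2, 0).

D(0):
  [0, 5, 6]
  [0, 0, ∞]
  [2, ∞, 0]
D(1):
  [0, 5, 6]
  [0, 0, 6]
  [2, 7, 0]
D(2):
  [0, 5, 6]
  [0, 0, 6]
  [2, 7, 0]
D(3):
  [0, 5, 6]
  [0, 0, 6]
  [2, 7, 0]
Answer: A*[2][0] = 2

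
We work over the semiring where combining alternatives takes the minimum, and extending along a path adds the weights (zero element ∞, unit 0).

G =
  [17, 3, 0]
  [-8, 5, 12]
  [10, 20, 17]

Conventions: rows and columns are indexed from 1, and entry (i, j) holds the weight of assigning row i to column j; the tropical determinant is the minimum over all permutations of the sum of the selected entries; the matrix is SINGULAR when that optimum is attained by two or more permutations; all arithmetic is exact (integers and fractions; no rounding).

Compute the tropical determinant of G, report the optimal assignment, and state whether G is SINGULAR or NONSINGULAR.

σ = (1, 2, 3): 17 + 5 + 17 = 39
σ = (1, 3, 2): 17 + 12 + 20 = 49
σ = (2, 1, 3): 3 + (-8) + 17 = 12
σ = (2, 3, 1): 3 + 12 + 10 = 25
σ = (3, 1, 2): 0 + (-8) + 20 = 12
σ = (3, 2, 1): 0 + 5 + 10 = 15
Optimal value attained by: σ = (2, 1, 3).
Answer: det⊕(G) = 12; verdict: SINGULAR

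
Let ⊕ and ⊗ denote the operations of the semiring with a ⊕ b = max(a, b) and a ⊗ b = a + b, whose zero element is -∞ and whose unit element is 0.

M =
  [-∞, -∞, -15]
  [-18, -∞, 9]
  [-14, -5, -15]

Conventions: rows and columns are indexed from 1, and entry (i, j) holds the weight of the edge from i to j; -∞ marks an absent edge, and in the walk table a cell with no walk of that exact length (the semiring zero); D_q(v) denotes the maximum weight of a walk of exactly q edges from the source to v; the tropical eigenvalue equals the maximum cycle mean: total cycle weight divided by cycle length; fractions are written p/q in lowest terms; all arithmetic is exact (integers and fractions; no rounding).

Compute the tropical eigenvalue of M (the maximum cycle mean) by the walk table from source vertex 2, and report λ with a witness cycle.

q=0: [-∞, 0, -∞]
q=1: [-18, -∞, 9]
q=2: [-5, 4, -6]
q=3: [-14, -11, 13]
Optimal cycle mean attained by: cycle 2->3->2, total 9 + (-5), length 2.
Answer: λ = 2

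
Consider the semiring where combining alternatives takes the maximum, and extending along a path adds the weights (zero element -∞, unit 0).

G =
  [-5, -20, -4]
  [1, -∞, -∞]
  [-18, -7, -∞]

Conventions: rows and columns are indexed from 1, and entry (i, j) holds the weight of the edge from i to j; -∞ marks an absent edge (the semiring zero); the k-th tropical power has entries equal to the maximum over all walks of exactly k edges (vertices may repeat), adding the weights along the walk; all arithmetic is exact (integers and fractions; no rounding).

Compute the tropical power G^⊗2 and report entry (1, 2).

G^⊗2:
  [-10, -11, -9]
  [-4, -19, -3]
  [-6, -38, -22]
Key observation: the optimum is the walk 1->3->2, with weight (-4) + (-7) = -11.
Optimal value attained by: walk 1->3->2.
Answer: (G^⊗2)[1][2] = -11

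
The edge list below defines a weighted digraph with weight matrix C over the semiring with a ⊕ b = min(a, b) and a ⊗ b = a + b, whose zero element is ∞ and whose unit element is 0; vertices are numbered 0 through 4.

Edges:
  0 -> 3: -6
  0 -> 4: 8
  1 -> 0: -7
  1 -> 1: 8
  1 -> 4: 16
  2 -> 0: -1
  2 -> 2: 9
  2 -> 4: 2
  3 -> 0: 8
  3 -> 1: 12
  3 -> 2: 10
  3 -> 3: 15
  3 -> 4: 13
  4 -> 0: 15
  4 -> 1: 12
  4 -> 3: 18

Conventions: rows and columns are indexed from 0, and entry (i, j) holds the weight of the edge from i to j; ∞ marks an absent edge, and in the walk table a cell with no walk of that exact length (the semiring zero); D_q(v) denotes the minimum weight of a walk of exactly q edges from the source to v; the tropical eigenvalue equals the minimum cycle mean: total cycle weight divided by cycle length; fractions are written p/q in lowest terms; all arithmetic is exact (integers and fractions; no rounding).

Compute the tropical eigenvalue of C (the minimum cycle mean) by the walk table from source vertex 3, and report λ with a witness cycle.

q=0: [∞, ∞, ∞, 0, ∞]
q=1: [8, 12, 10, 15, 13]
q=2: [5, 20, 19, 2, 12]
q=3: [10, 14, 12, -1, 13]
q=4: [7, 11, 9, 4, 12]
q=5: [4, 16, 14, 1, 11]
Optimal cycle mean attained by: cycle 0->3->1->0, total (-6) + 12 + (-7), length 3.
Answer: λ = -1/3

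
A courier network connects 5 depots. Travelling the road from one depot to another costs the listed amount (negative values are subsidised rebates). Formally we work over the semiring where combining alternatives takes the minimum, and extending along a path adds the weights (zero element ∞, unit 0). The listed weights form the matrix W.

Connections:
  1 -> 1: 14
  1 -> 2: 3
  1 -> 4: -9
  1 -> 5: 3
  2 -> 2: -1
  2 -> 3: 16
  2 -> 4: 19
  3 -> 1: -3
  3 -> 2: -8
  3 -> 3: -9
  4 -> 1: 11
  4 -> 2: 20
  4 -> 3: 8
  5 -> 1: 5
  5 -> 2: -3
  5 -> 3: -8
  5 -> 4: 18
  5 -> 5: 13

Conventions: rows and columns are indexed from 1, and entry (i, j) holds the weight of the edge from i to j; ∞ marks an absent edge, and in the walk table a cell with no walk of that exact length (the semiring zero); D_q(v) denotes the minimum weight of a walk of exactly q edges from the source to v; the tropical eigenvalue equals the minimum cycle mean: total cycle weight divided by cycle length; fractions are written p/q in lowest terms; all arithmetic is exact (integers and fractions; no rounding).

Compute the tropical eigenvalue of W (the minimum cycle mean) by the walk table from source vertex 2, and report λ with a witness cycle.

q=0: [∞, 0, ∞, ∞, ∞]
q=1: [∞, -1, 16, 19, ∞]
q=2: [13, -2, 7, 18, ∞]
q=3: [4, -3, -2, 4, 16]
q=4: [-5, -10, -11, -5, 7]
q=5: [-14, -19, -20, -14, -2]
Optimal cycle mean attained by: cycle 3->3, total (-9), length 1.
Answer: λ = -9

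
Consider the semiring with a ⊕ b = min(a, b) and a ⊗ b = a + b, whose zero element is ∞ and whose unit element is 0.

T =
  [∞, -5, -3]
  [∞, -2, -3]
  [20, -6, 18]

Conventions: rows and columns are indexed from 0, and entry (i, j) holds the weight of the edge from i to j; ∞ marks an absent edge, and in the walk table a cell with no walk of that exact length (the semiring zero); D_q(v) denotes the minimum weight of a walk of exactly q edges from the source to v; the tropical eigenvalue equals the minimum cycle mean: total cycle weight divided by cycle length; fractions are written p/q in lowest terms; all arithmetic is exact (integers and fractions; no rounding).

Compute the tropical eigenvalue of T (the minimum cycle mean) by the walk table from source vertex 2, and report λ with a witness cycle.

q=0: [∞, ∞, 0]
q=1: [20, -6, 18]
q=2: [38, -8, -9]
q=3: [11, -15, -11]
Optimal cycle mean attained by: cycle 1->2->1, total (-3) + (-6), length 2.
Answer: λ = -9/2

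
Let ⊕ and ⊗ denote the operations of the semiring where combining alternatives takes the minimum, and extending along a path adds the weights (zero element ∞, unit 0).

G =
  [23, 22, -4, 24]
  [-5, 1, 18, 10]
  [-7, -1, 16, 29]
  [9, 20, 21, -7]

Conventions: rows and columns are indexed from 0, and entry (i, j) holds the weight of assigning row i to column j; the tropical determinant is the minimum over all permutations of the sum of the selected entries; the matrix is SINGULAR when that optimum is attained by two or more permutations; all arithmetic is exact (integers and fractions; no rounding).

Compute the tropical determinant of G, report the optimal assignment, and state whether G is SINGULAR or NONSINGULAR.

σ = (0, 1, 2, 3): 23 + 1 + 16 + (-7) = 33
σ = (0, 1, 3, 2): 23 + 1 + 29 + 21 = 74
σ = (0, 2, 1, 3): 23 + 18 + (-1) + (-7) = 33
σ = (0, 2, 3, 1): 23 + 18 + 29 + 20 = 90
σ = (0, 3, 1, 2): 23 + 10 + (-1) + 21 = 53
σ = (0, 3, 2, 1): 23 + 10 + 16 + 20 = 69
σ = (1, 0, 2, 3): 22 + (-5) + 16 + (-7) = 26
σ = (1, 0, 3, 2): 22 + (-5) + 29 + 21 = 67
σ = (1, 2, 0, 3): 22 + 18 + (-7) + (-7) = 26
σ = (1, 2, 3, 0): 22 + 18 + 29 + 9 = 78
σ = (1, 3, 0, 2): 22 + 10 + (-7) + 21 = 46
σ = (1, 3, 2, 0): 22 + 10 + 16 + 9 = 57
σ = (2, 0, 1, 3): (-4) + (-5) + (-1) + (-7) = -17
σ = (2, 0, 3, 1): (-4) + (-5) + 29 + 20 = 40
σ = (2, 1, 0, 3): (-4) + 1 + (-7) + (-7) = -17
σ = (2, 1, 3, 0): (-4) + 1 + 29 + 9 = 35
σ = (2, 3, 0, 1): (-4) + 10 + (-7) + 20 = 19
σ = (2, 3, 1, 0): (-4) + 10 + (-1) + 9 = 14
σ = (3, 0, 1, 2): 24 + (-5) + (-1) + 21 = 39
σ = (3, 0, 2, 1): 24 + (-5) + 16 + 20 = 55
σ = (3, 1, 0, 2): 24 + 1 + (-7) + 21 = 39
σ = (3, 1, 2, 0): 24 + 1 + 16 + 9 = 50
σ = (3, 2, 0, 1): 24 + 18 + (-7) + 20 = 55
σ = (3, 2, 1, 0): 24 + 18 + (-1) + 9 = 50
Optimal value attained by: σ = (2, 0, 1, 3).
Answer: det⊕(G) = -17; verdict: SINGULAR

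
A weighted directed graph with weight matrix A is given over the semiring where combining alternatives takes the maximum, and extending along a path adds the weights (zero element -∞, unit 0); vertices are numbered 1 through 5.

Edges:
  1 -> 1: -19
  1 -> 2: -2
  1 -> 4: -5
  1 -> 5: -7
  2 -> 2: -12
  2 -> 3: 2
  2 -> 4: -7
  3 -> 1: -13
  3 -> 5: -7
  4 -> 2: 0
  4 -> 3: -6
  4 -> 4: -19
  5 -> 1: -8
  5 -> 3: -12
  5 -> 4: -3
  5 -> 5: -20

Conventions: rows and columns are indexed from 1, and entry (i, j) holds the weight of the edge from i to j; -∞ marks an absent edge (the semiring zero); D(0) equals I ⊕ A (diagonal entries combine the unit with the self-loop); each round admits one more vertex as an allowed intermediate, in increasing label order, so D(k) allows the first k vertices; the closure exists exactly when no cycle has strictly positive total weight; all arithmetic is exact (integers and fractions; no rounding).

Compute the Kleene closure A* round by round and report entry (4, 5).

D(0):
  [0, -2, -∞, -5, -7]
  [-∞, 0, 2, -7, -∞]
  [-13, -∞, 0, -∞, -7]
  [-∞, 0, -6, 0, -∞]
  [-8, -∞, -12, -3, 0]
D(1):
  [0, -2, -∞, -5, -7]
  [-∞, 0, 2, -7, -∞]
  [-13, -15, 0, -18, -7]
  [-∞, 0, -6, 0, -∞]
  [-8, -10, -12, -3, 0]
D(2):
  [0, -2, 0, -5, -7]
  [-∞, 0, 2, -7, -∞]
  [-13, -15, 0, -18, -7]
  [-∞, 0, 2, 0, -∞]
  [-8, -10, -8, -3, 0]
D(3):
  [0, -2, 0, -5, -7]
  [-11, 0, 2, -7, -5]
  [-13, -15, 0, -18, -7]
  [-11, 0, 2, 0, -5]
  [-8, -10, -8, -3, 0]
D(4):
  [0, -2, 0, -5, -7]
  [-11, 0, 2, -7, -5]
  [-13, -15, 0, -18, -7]
  [-11, 0, 2, 0, -5]
  [-8, -3, -1, -3, 0]
D(5):
  [0, -2, 0, -5, -7]
  [-11, 0, 2, -7, -5]
  [-13, -10, 0, -10, -7]
  [-11, 0, 2, 0, -5]
  [-8, -3, -1, -3, 0]
Answer: A*[4][5] = -5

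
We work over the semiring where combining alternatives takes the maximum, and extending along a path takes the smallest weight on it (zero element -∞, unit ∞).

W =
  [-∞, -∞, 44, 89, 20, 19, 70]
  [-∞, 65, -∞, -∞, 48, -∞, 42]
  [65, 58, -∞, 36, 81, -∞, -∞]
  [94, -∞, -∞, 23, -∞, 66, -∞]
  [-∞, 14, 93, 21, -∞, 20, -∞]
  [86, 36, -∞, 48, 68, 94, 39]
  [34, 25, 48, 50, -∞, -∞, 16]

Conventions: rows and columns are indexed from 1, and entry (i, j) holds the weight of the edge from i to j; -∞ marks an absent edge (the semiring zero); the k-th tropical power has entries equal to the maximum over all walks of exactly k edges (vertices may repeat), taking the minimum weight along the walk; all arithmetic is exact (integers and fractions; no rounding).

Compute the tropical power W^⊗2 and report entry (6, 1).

W^⊗2:
  [89, 44, 48, 50, 44, 66, 19]
  [34, 65, 48, 42, 48, 20, 42]
  [36, 58, 81, 65, 48, 36, 65]
  [66, 36, 44, 89, 66, 66, 70]
  [65, 58, -∞, 36, 81, 21, 20]
  [86, 36, 68, 86, 68, 94, 70]
  [50, 48, 34, 36, 48, 50, 34]
Key observation: the optimum is the walk 6->6->1, with weight 94 min 86 = 86.
Optimal value attained by: walk 6->6->1.
Answer: (W^⊗2)[6][1] = 86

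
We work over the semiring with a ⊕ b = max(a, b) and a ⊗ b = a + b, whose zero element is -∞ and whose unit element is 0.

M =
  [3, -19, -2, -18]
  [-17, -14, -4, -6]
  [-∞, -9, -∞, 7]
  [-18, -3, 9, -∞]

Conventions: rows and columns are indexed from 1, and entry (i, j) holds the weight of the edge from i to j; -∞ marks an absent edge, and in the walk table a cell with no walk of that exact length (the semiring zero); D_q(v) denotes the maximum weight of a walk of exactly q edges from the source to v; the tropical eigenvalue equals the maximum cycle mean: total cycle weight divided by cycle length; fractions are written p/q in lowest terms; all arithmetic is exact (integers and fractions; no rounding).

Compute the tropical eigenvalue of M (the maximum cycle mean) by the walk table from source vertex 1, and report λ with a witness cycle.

q=0: [0, -∞, -∞, -∞]
q=1: [3, -19, -2, -18]
q=2: [6, -11, 1, 5]
q=3: [9, 2, 14, 8]
q=4: [12, 5, 17, 21]
Optimal cycle mean attained by: cycle 3->4->3, total 7 + 9, length 2.
Answer: λ = 8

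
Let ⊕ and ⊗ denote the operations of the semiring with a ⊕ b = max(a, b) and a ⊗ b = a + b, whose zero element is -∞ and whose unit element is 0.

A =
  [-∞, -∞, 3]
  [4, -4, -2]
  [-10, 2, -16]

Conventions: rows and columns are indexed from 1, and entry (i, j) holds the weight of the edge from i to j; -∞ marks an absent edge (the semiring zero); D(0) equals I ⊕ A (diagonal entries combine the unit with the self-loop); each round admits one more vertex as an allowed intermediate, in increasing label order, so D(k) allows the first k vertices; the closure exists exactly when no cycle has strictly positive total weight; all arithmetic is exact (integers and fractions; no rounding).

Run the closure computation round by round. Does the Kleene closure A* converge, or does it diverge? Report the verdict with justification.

D(0):
  [0, -∞, 3]
  [4, 0, -2]
  [-10, 2, 0]
D(1):
  [0, -∞, 3]
  [4, 0, 7]
  [-10, 2, 0]
Detection: at round 2, diagonal entry (3, 3) turns strictly positive.
Key observation: the cycle 3->2->1->3 has total weight 2 + 4 + 3, which is strictly positive.
Answer: DIVERGES — positive cycle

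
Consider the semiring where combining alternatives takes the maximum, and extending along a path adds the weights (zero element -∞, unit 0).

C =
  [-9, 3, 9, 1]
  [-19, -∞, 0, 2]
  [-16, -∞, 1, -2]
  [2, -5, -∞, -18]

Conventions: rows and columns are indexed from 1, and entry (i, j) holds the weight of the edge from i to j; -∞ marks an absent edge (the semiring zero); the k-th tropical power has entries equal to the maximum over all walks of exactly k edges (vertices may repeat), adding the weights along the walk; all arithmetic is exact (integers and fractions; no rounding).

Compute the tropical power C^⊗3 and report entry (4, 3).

C^⊗2:
  [3, -4, 10, 7]
  [4, -3, 1, -2]
  [0, -7, 2, -1]
  [-7, 5, 11, 3]
C^⊗3:
  [9, 6, 12, 8]
  [0, 7, 13, 5]
  [1, 3, 9, 1]
  [5, -2, 12, 9]
Key observation: the optimum is the walk 4->1->3->3, with weight 2 + 9 + 1 = 12.
Optimal value attained by: walk 4->1->3->3.
Answer: (C^⊗3)[4][3] = 12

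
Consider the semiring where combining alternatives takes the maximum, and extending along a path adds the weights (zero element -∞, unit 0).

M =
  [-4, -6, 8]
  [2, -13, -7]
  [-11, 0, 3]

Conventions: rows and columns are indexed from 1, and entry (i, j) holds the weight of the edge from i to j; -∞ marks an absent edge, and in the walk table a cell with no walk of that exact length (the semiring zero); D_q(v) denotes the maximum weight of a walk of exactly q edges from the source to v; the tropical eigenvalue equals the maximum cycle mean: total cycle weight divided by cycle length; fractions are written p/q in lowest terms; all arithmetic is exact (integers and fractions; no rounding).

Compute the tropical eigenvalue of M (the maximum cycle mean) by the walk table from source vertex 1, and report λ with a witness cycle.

q=0: [0, -∞, -∞]
q=1: [-4, -6, 8]
q=2: [-3, 8, 11]
q=3: [10, 11, 14]
Optimal cycle mean attained by: cycle 1->3->2->1, total 8 + 0 + 2, length 3.
Answer: λ = 10/3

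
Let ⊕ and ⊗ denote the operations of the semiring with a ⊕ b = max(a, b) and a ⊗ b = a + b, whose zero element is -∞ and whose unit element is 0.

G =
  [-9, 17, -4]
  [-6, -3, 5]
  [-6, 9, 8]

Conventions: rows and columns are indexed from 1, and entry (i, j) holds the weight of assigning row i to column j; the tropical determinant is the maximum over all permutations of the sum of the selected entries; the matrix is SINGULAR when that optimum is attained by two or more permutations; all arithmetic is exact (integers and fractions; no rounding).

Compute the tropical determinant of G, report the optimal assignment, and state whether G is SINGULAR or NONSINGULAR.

σ = (1, 2, 3): (-9) + (-3) + 8 = -4
σ = (1, 3, 2): (-9) + 5 + 9 = 5
σ = (2, 1, 3): 17 + (-6) + 8 = 19
σ = (2, 3, 1): 17 + 5 + (-6) = 16
σ = (3, 1, 2): (-4) + (-6) + 9 = -1
σ = (3, 2, 1): (-4) + (-3) + (-6) = -13
Optimal value attained by: σ = (2, 1, 3).
Answer: det⊕(G) = 19; verdict: NONSINGULAR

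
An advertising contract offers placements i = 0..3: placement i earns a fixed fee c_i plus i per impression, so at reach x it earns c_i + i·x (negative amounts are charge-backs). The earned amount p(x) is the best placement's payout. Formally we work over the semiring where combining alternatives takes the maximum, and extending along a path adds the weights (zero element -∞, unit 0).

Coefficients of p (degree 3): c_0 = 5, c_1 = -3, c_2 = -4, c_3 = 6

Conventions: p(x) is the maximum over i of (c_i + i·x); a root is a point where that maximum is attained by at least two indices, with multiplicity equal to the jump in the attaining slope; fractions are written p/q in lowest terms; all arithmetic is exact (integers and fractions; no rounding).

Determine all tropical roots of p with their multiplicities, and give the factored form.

hull edge (i=0, c=5) to (i=3, c=6): slope 1/3, span 3
Factored form: p(x) = 6 ⊗ (x ⊕ (-1/3)) ⊗ (x ⊕ (-1/3)) ⊗ (x ⊕ (-1/3))
Answer: roots = -1/3 (mult 3)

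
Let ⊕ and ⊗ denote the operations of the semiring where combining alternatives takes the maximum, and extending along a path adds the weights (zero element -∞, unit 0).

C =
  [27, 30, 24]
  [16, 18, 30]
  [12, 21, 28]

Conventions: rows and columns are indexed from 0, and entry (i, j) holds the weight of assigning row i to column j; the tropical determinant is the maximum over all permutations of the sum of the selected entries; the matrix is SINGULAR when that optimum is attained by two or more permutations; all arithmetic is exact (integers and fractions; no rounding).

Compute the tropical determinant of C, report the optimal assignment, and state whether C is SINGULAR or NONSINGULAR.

σ = (0, 1, 2): 27 + 18 + 28 = 73
σ = (0, 2, 1): 27 + 30 + 21 = 78
σ = (1, 0, 2): 30 + 16 + 28 = 74
σ = (1, 2, 0): 30 + 30 + 12 = 72
σ = (2, 0, 1): 24 + 16 + 21 = 61
σ = (2, 1, 0): 24 + 18 + 12 = 54
Optimal value attained by: σ = (0, 2, 1).
Answer: det⊕(C) = 78; verdict: NONSINGULAR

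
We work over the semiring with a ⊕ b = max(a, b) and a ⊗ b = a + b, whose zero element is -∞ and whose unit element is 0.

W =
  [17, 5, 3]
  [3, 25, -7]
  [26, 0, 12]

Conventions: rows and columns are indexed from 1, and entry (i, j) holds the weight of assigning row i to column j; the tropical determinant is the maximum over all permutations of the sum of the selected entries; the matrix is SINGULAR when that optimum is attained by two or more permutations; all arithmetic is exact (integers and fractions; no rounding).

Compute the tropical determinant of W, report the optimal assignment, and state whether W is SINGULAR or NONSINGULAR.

σ = (1, 2, 3): 17 + 25 + 12 = 54
σ = (1, 3, 2): 17 + (-7) + 0 = 10
σ = (2, 1, 3): 5 + 3 + 12 = 20
σ = (2, 3, 1): 5 + (-7) + 26 = 24
σ = (3, 1, 2): 3 + 3 + 0 = 6
σ = (3, 2, 1): 3 + 25 + 26 = 54
Optimal value attained by: σ = (1, 2, 3).
Answer: det⊕(W) = 54; verdict: SINGULAR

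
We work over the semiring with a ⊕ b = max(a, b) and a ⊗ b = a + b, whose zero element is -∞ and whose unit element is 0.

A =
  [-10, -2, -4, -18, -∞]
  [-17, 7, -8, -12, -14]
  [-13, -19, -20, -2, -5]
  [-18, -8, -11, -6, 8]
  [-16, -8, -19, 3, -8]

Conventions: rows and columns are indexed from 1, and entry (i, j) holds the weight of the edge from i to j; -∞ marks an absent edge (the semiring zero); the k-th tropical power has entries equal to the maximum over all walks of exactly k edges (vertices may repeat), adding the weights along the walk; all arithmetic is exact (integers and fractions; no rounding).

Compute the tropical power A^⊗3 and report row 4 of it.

A^⊗2:
  [-17, 5, -10, -6, -9]
  [-10, 14, -1, -5, -4]
  [-20, -10, -13, -2, 6]
  [-8, 0, -11, 11, 2]
  [-15, -1, -8, -3, 11]
A^⊗3:
  [-12, 12, -3, -6, 2]
  [-3, 21, 6, 2, 3]
  [-10, -2, -13, 9, 6]
  [-7, 7, 0, 5, 19]
  [-5, 6, -8, 14, 5]
Answer: row 4 of A^⊗3 = [-7, 7, 0, 5, 19]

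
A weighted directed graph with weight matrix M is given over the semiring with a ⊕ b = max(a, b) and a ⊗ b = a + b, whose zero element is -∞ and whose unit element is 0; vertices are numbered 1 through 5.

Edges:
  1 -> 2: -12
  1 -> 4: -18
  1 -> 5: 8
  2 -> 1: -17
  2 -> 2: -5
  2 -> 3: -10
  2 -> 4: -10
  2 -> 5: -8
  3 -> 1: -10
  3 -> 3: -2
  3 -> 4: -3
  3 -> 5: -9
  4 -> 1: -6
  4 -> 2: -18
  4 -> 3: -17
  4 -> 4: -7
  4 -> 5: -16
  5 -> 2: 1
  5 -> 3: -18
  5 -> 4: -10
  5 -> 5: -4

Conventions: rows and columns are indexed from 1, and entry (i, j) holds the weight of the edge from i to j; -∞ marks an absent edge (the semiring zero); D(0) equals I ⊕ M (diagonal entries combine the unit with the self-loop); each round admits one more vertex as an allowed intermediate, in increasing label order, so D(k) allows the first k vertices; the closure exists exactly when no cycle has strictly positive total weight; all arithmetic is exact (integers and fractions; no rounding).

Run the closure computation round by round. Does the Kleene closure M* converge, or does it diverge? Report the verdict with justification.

D(0):
  [0, -12, -∞, -18, 8]
  [-17, 0, -10, -10, -8]
  [-10, -∞, 0, -3, -9]
  [-6, -18, -17, 0, -16]
  [-∞, 1, -18, -10, 0]
D(1):
  [0, -12, -∞, -18, 8]
  [-17, 0, -10, -10, -8]
  [-10, -22, 0, -3, -2]
  [-6, -18, -17, 0, 2]
  [-∞, 1, -18, -10, 0]
D(2):
  [0, -12, -22, -18, 8]
  [-17, 0, -10, -10, -8]
  [-10, -22, 0, -3, -2]
  [-6, -18, -17, 0, 2]
  [-16, 1, -9, -9, 0]
D(3):
  [0, -12, -22, -18, 8]
  [-17, 0, -10, -10, -8]
  [-10, -22, 0, -3, -2]
  [-6, -18, -17, 0, 2]
  [-16, 1, -9, -9, 0]
D(4):
  [0, -12, -22, -18, 8]
  [-16, 0, -10, -10, -8]
  [-9, -21, 0, -3, -1]
  [-6, -18, -17, 0, 2]
  [-15, 1, -9, -9, 0]
D(5):
  [0, 9, -1, -1, 8]
  [-16, 0, -10, -10, -8]
  [-9, 0, 0, -3, -1]
  [-6, 3, -7, 0, 2]
  [-15, 1, -9, -9, 0]
Key observation: every diagonal entry stays at the unit through all rounds, so no improving cycle exists.
Answer: CONVERGES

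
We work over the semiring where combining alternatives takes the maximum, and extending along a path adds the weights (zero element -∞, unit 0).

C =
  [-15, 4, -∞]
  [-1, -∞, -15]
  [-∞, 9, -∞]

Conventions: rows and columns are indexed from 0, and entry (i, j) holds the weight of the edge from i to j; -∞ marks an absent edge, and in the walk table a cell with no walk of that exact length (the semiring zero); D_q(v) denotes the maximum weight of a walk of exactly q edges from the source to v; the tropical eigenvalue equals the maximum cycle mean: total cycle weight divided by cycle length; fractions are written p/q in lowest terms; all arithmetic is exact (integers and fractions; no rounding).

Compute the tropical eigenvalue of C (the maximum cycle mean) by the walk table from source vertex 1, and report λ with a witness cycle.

q=0: [-∞, 0, -∞]
q=1: [-1, -∞, -15]
q=2: [-16, 3, -∞]
q=3: [2, -12, -12]
Optimal cycle mean attained by: cycle 0->1->0, total 4 + (-1), length 2.
Answer: λ = 3/2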